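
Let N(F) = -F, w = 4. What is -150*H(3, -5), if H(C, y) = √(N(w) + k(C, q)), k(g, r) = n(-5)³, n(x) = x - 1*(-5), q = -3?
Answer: -300*I ≈ -300.0*I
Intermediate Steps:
n(x) = 5 + x (n(x) = x + 5 = 5 + x)
k(g, r) = 0 (k(g, r) = (5 - 5)³ = 0³ = 0)
H(C, y) = 2*I (H(C, y) = √(-1*4 + 0) = √(-4 + 0) = √(-4) = 2*I)
-150*H(3, -5) = -150*2*I = -300*I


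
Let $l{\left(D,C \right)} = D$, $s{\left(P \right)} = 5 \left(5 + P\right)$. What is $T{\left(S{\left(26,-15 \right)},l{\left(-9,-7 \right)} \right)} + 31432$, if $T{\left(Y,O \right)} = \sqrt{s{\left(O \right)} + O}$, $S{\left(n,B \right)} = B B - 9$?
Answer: $31432 + i \sqrt{29} \approx 31432.0 + 5.3852 i$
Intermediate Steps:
$s{\left(P \right)} = 25 + 5 P$
$S{\left(n,B \right)} = -9 + B^{2}$ ($S{\left(n,B \right)} = B^{2} - 9 = -9 + B^{2}$)
$T{\left(Y,O \right)} = \sqrt{25 + 6 O}$ ($T{\left(Y,O \right)} = \sqrt{\left(25 + 5 O\right) + O} = \sqrt{25 + 6 O}$)
$T{\left(S{\left(26,-15 \right)},l{\left(-9,-7 \right)} \right)} + 31432 = \sqrt{25 + 6 \left(-9\right)} + 31432 = \sqrt{25 - 54} + 31432 = \sqrt{-29} + 31432 = i \sqrt{29} + 31432 = 31432 + i \sqrt{29}$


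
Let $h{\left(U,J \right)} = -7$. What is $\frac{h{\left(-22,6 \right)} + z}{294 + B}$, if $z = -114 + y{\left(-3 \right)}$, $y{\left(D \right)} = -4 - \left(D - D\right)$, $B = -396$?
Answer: $\frac{125}{102} \approx 1.2255$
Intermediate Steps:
$y{\left(D \right)} = -4$ ($y{\left(D \right)} = -4 - 0 = -4 + 0 = -4$)
$z = -118$ ($z = -114 - 4 = -118$)
$\frac{h{\left(-22,6 \right)} + z}{294 + B} = \frac{-7 - 118}{294 - 396} = - \frac{125}{-102} = \left(-125\right) \left(- \frac{1}{102}\right) = \frac{125}{102}$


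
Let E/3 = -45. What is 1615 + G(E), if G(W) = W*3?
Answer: 1210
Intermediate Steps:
E = -135 (E = 3*(-45) = -135)
G(W) = 3*W
1615 + G(E) = 1615 + 3*(-135) = 1615 - 405 = 1210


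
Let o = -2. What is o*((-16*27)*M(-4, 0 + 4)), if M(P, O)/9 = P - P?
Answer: 0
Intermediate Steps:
M(P, O) = 0 (M(P, O) = 9*(P - P) = 9*0 = 0)
o*((-16*27)*M(-4, 0 + 4)) = -2*(-16*27)*0 = -(-864)*0 = -2*0 = 0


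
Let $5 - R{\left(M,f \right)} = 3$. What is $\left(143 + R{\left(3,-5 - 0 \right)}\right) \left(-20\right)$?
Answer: $-2900$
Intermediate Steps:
$R{\left(M,f \right)} = 2$ ($R{\left(M,f \right)} = 5 - 3 = 2$)
$\left(143 + R{\left(3,-5 - 0 \right)}\right) \left(-20\right) = \left(143 + 2\right) \left(-20\right) = 145 \left(-20\right) = -2900$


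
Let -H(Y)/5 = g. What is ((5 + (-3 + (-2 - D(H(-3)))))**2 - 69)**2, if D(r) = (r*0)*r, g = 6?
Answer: 4761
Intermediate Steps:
H(Y) = -30 (H(Y) = -5*6 = -30)
D(r) = 0 (D(r) = 0*r = 0)
((5 + (-3 + (-2 - D(H(-3)))))**2 - 69)**2 = ((5 + (-3 + (-2 - 1*0)))**2 - 69)**2 = ((5 + (-3 + (-2 + 0)))**2 - 69)**2 = ((5 + (-3 - 2))**2 - 69)**2 = ((5 - 5)**2 - 69)**2 = (0**2 - 69)**2 = (0 - 69)**2 = (-69)**2 = 4761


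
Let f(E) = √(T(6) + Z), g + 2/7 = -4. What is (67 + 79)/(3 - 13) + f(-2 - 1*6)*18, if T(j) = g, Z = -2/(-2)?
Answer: -73/5 + 18*I*√161/7 ≈ -14.6 + 32.628*I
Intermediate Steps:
Z = 1 (Z = -2*(-½) = 1)
g = -30/7 (g = -2/7 - 4 = -30/7 ≈ -4.2857)
T(j) = -30/7
f(E) = I*√161/7 (f(E) = √(-30/7 + 1) = √(-23/7) = I*√161/7)
(67 + 79)/(3 - 13) + f(-2 - 1*6)*18 = (67 + 79)/(3 - 13) + (I*√161/7)*18 = 146/(-10) + 18*I*√161/7 = 146*(-⅒) + 18*I*√161/7 = -73/5 + 18*I*√161/7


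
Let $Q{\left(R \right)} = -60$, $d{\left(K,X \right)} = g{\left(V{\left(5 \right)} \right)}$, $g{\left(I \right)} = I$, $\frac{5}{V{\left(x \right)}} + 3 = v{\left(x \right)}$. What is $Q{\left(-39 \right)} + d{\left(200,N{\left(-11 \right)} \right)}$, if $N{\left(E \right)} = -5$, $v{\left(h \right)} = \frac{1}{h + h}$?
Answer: $- \frac{1790}{29} \approx -61.724$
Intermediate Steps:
$v{\left(h \right)} = \frac{1}{2 h}$
$V{\left(x \right)} = \frac{5}{-3 + \frac{1}{2 x}}$
$d{\left(K,X \right)} = - \frac{50}{29}$ ($d{\left(K,X \right)} = \left(-10\right) 5 \frac{1}{-1 + 6 \cdot 5} = \left(-10\right) 5 \frac{1}{-1 + 30} = \left(-10\right) 5 \cdot \frac{1}{29} = - \frac{50}{29}$)
$Q{\left(-39 \right)} + d{\left(200,N{\left(-11 \right)} \right)} = -60 - \frac{50}{29} = - \frac{1790}{29}$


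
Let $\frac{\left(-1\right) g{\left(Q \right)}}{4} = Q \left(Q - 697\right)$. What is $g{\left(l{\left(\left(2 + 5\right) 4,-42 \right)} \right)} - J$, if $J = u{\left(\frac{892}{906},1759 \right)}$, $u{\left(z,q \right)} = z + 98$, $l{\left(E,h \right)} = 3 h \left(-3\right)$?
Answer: $\frac{218449744}{453} \approx 4.8223 \cdot 10^{5}$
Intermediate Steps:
$l{\left(E,h \right)} = - 9 h$
$u{\left(z,q \right)} = 98 + z$
$J = \frac{44840}{453}$ ($J = 98 + \frac{892}{906} = 98 + 892 \cdot \frac{1}{906} = 98 + \frac{446}{453} = \frac{44840}{453} \approx 98.984$)
$g{\left(Q \right)} = - 4 Q \left(-697 + Q\right)$ ($g{\left(Q \right)} = - 4 Q \left(Q - 697\right) = - 4 Q \left(-697 + Q\right)$)
$g{\left(l{\left(\left(2 + 5\right) 4,-42 \right)} \right)} - J = 4 \left(\left(-9\right) \left(-42\right)\right) \left(697 - \left(-9\right) \left(-42\right)\right) - \frac{44840}{453} = 4 \cdot 378 \left(697 - 378\right) - \frac{44840}{453} = 4 \cdot 378 \cdot 319 - \frac{44840}{453} = 482328 - \frac{44840}{453} = \frac{218449744}{453}$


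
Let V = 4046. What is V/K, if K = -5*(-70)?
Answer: 289/25 ≈ 11.560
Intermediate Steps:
K = 350
V/K = 4046/350 = 4046*(1/350) = 289/25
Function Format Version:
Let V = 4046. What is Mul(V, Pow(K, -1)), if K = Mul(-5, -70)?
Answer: Rational(289, 25) ≈ 11.560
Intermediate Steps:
K = 350
Mul(V, Pow(K, -1)) = Mul(4046, Pow(350, -1)) = Mul(4046, Rational(1, 350)) = Rational(289, 25)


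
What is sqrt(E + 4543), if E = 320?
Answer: sqrt(4863) ≈ 69.735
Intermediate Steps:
sqrt(E + 4543) = sqrt(320 + 4543) = sqrt(4863)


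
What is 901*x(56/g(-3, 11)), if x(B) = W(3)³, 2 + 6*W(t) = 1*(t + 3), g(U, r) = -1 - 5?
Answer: 7208/27 ≈ 266.96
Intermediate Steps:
g(U, r) = -6
W(t) = ⅙ + t/6 (W(t) = -⅓ + (1*(t + 3))/6 = -⅓ + (1*(3 + t))/6 = -⅓ + (3 + t)/6 = -⅓ + (½ + t/6) = ⅙ + t/6)
x(B) = 8/27 (x(B) = (⅙ + (⅙)*3)³ = (⅙ + ½)³ = (⅔)³ = 8/27)
901*x(56/g(-3, 11)) = 901*(8/27) = 7208/27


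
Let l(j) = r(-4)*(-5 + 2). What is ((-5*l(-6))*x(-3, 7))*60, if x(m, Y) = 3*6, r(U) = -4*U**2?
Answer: -1036800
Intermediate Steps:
l(j) = 192 (l(j) = (-4*(-4)**2)*(-5 + 2) = -4*16*(-3) = -64*(-3) = 192)
x(m, Y) = 18
((-5*l(-6))*x(-3, 7))*60 = (-5*192*18)*60 = -960*18*60 = -17280*60 = -1036800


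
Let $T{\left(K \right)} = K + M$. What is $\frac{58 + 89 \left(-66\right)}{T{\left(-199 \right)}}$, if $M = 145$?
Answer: $\frac{2908}{27} \approx 107.7$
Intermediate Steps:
$T{\left(K \right)} = 145 + K$ ($T{\left(K \right)} = K + 145 = 145 + K$)
$\frac{58 + 89 \left(-66\right)}{T{\left(-199 \right)}} = \frac{58 + 89 \left(-66\right)}{145 - 199} = \frac{58 - 5874}{-54} = \left(-5816\right) \left(- \frac{1}{54}\right) = \frac{2908}{27}$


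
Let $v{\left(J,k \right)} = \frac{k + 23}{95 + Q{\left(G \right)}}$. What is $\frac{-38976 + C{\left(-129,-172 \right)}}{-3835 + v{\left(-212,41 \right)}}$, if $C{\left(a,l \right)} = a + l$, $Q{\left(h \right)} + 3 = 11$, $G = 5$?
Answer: $\frac{4045531}{394941} \approx 10.243$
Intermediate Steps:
$Q{\left(h \right)} = 8$ ($Q{\left(h \right)} = -3 + 11 = 8$)
$v{\left(J,k \right)} = \frac{23}{103} + \frac{k}{103}$ ($v{\left(J,k \right)} = \frac{k + 23}{95 + 8} = \frac{23 + k}{103} = \left(23 + k\right) \frac{1}{103} = \frac{23}{103} + \frac{k}{103}$)
$\frac{-38976 + C{\left(-129,-172 \right)}}{-3835 + v{\left(-212,41 \right)}} = \frac{-38976 - 301}{-3835 + \left(\frac{23}{103} + \frac{1}{103} \cdot 41\right)} = \frac{-38976 - 301}{-3835 + \left(\frac{23}{103} + \frac{41}{103}\right)} = - \frac{39277}{-3835 + \frac{64}{103}} = - \frac{39277}{- \frac{394941}{103}} = \left(-39277\right) \left(- \frac{103}{394941}\right) = \frac{4045531}{394941}$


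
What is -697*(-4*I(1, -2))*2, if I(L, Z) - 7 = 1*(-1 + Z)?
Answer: 22304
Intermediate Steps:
I(L, Z) = 6 + Z (I(L, Z) = 7 + 1*(-1 + Z) = 7 + (-1 + Z) = 6 + Z)
-697*(-4*I(1, -2))*2 = -697*(-4*(6 - 2))*2 = -697*(-4*4)*2 = -(-11152)*2 = -697*(-32) = 22304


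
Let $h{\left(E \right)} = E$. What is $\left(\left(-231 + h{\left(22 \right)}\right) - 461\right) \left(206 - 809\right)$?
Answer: $404010$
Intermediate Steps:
$\left(\left(-231 + h{\left(22 \right)}\right) - 461\right) \left(206 - 809\right) = \left(\left(-231 + 22\right) - 461\right) \left(206 - 809\right) = \left(-209 - 461\right) \left(-603\right) = \left(-670\right) \left(-603\right) = 404010$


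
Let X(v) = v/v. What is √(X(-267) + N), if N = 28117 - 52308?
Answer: I*√24190 ≈ 155.53*I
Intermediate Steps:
N = -24191
X(v) = 1
√(X(-267) + N) = √(1 - 24191) = √(-24190) = I*√24190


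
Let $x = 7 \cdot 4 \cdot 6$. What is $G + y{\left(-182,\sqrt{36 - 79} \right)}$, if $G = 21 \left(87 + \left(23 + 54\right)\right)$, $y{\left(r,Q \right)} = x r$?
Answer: $-27132$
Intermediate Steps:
$x = 168$ ($x = 28 \cdot 6 = 168$)
$y{\left(r,Q \right)} = 168 r$
$G = 3444$ ($G = 21 \left(87 + 77\right) = 21 \cdot 164 = 3444$)
$G + y{\left(-182,\sqrt{36 - 79} \right)} = 3444 + 168 \left(-182\right) = 3444 - 30576 = -27132$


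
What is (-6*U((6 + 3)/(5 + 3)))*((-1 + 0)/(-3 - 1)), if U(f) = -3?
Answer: 9/2 ≈ 4.5000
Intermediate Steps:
(-6*U((6 + 3)/(5 + 3)))*((-1 + 0)/(-3 - 1)) = (-6*(-3))*((-1 + 0)/(-3 - 1)) = 18*(-1/(-4)) = 18*(-1*(-1/4)) = 18*(1/4) = 9/2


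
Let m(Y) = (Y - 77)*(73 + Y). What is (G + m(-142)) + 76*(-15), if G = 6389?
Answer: 20360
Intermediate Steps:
m(Y) = (-77 + Y)*(73 + Y)
(G + m(-142)) + 76*(-15) = (6389 + (-5621 + (-142)² - 4*(-142))) + 76*(-15) = (6389 + (-5621 + 20164 + 568)) - 1140 = (6389 + 15111) - 1140 = 21500 - 1140 = 20360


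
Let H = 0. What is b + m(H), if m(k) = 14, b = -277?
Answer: -263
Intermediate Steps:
b + m(H) = -277 + 14 = -263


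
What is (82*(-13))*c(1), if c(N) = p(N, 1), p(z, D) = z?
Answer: -1066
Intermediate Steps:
c(N) = N
(82*(-13))*c(1) = (82*(-13))*1 = -1066*1 = -1066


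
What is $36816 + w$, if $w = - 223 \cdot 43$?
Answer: $27227$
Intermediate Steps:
$w = -9589$ ($w = \left(-1\right) 9589 = -9589$)
$36816 + w = 36816 - 9589 = 27227$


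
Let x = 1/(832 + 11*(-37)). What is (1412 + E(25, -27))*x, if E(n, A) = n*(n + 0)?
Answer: 2037/425 ≈ 4.7929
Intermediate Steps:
E(n, A) = n**2 (E(n, A) = n*n = n**2)
x = 1/425 (x = 1/(832 - 407) = 1/425 ≈ 0.0023529)
(1412 + E(25, -27))*x = (1412 + 25**2)*(1/425) = (1412 + 625)*(1/425) = 2037*(1/425) = 2037/425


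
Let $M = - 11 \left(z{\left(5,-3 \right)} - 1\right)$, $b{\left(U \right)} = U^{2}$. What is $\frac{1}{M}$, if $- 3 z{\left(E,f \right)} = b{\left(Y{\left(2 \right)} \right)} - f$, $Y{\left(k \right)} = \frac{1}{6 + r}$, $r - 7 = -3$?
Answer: $\frac{300}{6611} \approx 0.045379$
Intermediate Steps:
$r = 4$ ($r = 7 - 3 = 4$)
$Y{\left(k \right)} = \frac{1}{10}$ ($Y{\left(k \right)} = \frac{1}{6 + 4} = \frac{1}{10}$)
$z{\left(E,f \right)} = - \frac{1}{300} + \frac{f}{3}$ ($z{\left(E,f \right)} = - \frac{\left(\frac{1}{10}\right)^{2} - f}{3} = - \frac{\frac{1}{100} - f}{3} = - \frac{1}{300} + \frac{f}{3}$)
$M = \frac{6611}{300}$ ($M = - 11 \left(\left(- \frac{1}{300} + \frac{1}{3} \left(-3\right)\right) - 1\right) = - 11 \left(\left(- \frac{1}{300} - 1\right) - 1\right) = - 11 \left(- \frac{301}{300} - 1\right) = \left(-11\right) \left(- \frac{601}{300}\right) = \frac{6611}{300} \approx 22.037$)
$\frac{1}{M} = \frac{1}{\frac{6611}{300}} = \frac{300}{6611}$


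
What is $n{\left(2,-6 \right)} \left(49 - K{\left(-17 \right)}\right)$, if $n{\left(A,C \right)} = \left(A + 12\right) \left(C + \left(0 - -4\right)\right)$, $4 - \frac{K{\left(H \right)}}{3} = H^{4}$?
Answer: $-7016800$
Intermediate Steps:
$K{\left(H \right)} = 12 - 3 H^{4}$
$n{\left(A,C \right)} = \left(4 + C\right) \left(12 + A\right)$ ($n{\left(A,C \right)} = \left(12 + A\right) \left(C + \left(0 + 4\right)\right) = \left(12 + A\right) \left(C + 4\right) = \left(12 + A\right) \left(4 + C\right) = \left(4 + C\right) \left(12 + A\right)$)
$n{\left(2,-6 \right)} \left(49 - K{\left(-17 \right)}\right) = \left(48 + 4 \cdot 2 + 12 \left(-6\right) + 2 \left(-6\right)\right) \left(49 - \left(12 - 3 \left(-17\right)^{4}\right)\right) = \left(48 + 8 - 72 - 12\right) \left(49 - \left(12 - 250563\right)\right) = - 28 \left(49 - \left(12 - 250563\right)\right) = - 28 \left(49 - -250551\right) = - 28 \left(49 + 250551\right) = \left(-28\right) 250600 = -7016800$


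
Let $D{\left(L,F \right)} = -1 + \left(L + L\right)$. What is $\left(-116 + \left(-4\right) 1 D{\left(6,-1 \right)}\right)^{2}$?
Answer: $25600$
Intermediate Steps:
$D{\left(L,F \right)} = -1 + 2 L$
$\left(-116 + \left(-4\right) 1 D{\left(6,-1 \right)}\right)^{2} = \left(-116 + \left(-4\right) 1 \left(-1 + 2 \cdot 6\right)\right)^{2} = \left(-116 - 4 \left(-1 + 12\right)\right)^{2} = \left(-116 - 44\right)^{2} = \left(-160\right)^{2} = 25600$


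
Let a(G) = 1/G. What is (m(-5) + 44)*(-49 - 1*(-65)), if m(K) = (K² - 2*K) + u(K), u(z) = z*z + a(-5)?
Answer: 8304/5 ≈ 1660.8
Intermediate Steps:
a(G) = 1/G
u(z) = -⅕ + z² (u(z) = z*z + 1/(-5) = z² - ⅕ = -⅕ + z²)
m(K) = -⅕ - 2*K + 2*K² (m(K) = (K² - 2*K) + (-⅕ + K²) = -⅕ - 2*K + 2*K²)
(m(-5) + 44)*(-49 - 1*(-65)) = ((-⅕ - 2*(-5) + 2*(-5)²) + 44)*(-49 - 1*(-65)) = ((-⅕ + 10 + 2*25) + 44)*(-49 + 65) = ((-⅕ + 10 + 50) + 44)*16 = (299/5 + 44)*16 = (519/5)*16 = 8304/5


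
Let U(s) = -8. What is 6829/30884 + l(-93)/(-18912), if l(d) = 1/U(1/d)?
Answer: 258307817/1168156416 ≈ 0.22112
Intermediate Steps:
l(d) = -⅛ (l(d) = 1/(-8) = -⅛)
6829/30884 + l(-93)/(-18912) = 6829/30884 - ⅛/(-18912) = 6829*(1/30884) - ⅛*(-1/18912) = 6829/30884 + 1/151296 = 258307817/1168156416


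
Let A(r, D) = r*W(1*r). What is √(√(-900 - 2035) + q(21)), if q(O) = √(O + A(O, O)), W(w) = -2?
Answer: √I*√(√21 + √2935) ≈ 5.4202 + 5.4202*I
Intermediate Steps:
A(r, D) = -2*r (A(r, D) = r*(-2) = -2*r)
q(O) = √(-O) (q(O) = √(O - 2*O) = √(-O))
√(√(-900 - 2035) + q(21)) = √(√(-900 - 2035) + √(-1*21)) = √(√(-2935) + √(-21)) = √(I*√2935 + I*√21) = √(I*√21 + I*√2935)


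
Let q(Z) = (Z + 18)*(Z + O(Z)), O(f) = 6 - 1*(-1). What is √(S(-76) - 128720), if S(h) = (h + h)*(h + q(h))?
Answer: 12*I*√5038 ≈ 851.75*I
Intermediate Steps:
O(f) = 7 (O(f) = 6 + 1 = 7)
q(Z) = (7 + Z)*(18 + Z) (q(Z) = (Z + 18)*(Z + 7) = (18 + Z)*(7 + Z) = (7 + Z)*(18 + Z))
S(h) = 2*h*(126 + h² + 26*h) (S(h) = (h + h)*(h + (126 + h² + 25*h)) = (2*h)*(126 + h² + 26*h) = 2*h*(126 + h² + 26*h))
√(S(-76) - 128720) = √(2*(-76)*(126 + (-76)² + 26*(-76)) - 128720) = √(2*(-76)*(126 + 5776 - 1976) - 128720) = √(2*(-76)*3926 - 128720) = √(-596752 - 128720) = √(-725472) = 12*I*√5038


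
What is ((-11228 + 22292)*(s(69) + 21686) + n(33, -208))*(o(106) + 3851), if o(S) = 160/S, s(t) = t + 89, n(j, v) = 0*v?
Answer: 49347359072928/53 ≈ 9.3108e+11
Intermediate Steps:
n(j, v) = 0
s(t) = 89 + t
((-11228 + 22292)*(s(69) + 21686) + n(33, -208))*(o(106) + 3851) = ((-11228 + 22292)*((89 + 69) + 21686) + 0)*(160/106 + 3851) = (11064*(158 + 21686) + 0)*(160*(1/106) + 3851) = (11064*21844 + 0)*(80/53 + 3851) = (241682016 + 0)*(204183/53) = 241682016*(204183/53) = 49347359072928/53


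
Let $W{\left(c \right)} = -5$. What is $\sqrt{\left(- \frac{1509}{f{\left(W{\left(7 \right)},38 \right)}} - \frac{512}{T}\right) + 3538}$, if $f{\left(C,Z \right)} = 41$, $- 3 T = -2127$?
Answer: $\frac{\sqrt{2957923333181}}{29069} \approx 59.165$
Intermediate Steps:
$T = 709$ ($T = \left(- \frac{1}{3}\right) \left(-2127\right) = 709$)
$\sqrt{\left(- \frac{1509}{f{\left(W{\left(7 \right)},38 \right)}} - \frac{512}{T}\right) + 3538} = \sqrt{\left(- \frac{1509}{41} - \frac{512}{709}\right) + 3538} = \sqrt{- \frac{1090873}{29069} + 3538} = \sqrt{\frac{101755249}{29069}} = \frac{\sqrt{2957923333181}}{29069}$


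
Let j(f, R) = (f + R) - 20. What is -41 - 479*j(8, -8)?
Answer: 9539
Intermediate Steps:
j(f, R) = -20 + R + f (j(f, R) = (R + f) - 20 = -20 + R + f)
-41 - 479*j(8, -8) = -41 - 479*(-20 - 8 + 8) = -41 - 479*(-20) = -41 + 9580 = 9539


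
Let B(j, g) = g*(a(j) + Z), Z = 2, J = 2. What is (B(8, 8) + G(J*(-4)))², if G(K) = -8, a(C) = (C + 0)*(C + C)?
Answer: 1065024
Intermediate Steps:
a(C) = 2*C² (a(C) = C*(2*C) = 2*C²)
B(j, g) = g*(2 + 2*j²) (B(j, g) = g*(2*j² + 2) = g*(2 + 2*j²))
(B(8, 8) + G(J*(-4)))² = (2*8*(1 + 8²) - 8)² = (2*8*(1 + 64) - 8)² = (2*8*65 - 8)² = (1040 - 8)² = 1032² = 1065024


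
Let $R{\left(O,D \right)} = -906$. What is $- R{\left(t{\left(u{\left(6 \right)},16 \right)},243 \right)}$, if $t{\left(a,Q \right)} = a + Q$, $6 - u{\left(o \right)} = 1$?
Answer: $906$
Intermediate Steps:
$u{\left(o \right)} = 5$ ($u{\left(o \right)} = 6 - 1 = 5$)
$t{\left(a,Q \right)} = Q + a$
$- R{\left(t{\left(u{\left(6 \right)},16 \right)},243 \right)} = \left(-1\right) \left(-906\right) = 906$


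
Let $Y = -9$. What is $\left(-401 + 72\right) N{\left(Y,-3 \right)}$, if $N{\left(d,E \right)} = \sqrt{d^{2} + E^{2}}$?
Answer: $- 987 \sqrt{10} \approx -3121.2$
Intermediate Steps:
$N{\left(d,E \right)} = \sqrt{E^{2} + d^{2}}$
$\left(-401 + 72\right) N{\left(Y,-3 \right)} = \left(-401 + 72\right) \sqrt{\left(-3\right)^{2} + \left(-9\right)^{2}} = - 329 \sqrt{9 + 81} = - 329 \sqrt{90} = - 329 \cdot 3 \sqrt{10} = - 987 \sqrt{10}$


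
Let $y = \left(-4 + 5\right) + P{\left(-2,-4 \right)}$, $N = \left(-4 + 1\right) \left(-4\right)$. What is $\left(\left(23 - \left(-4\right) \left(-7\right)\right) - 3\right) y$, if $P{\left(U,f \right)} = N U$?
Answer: $184$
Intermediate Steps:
$N = 12$ ($N = \left(-3\right) \left(-4\right) = 12$)
$P{\left(U,f \right)} = 12 U$
$y = -23$ ($y = \left(-4 + 5\right) + 12 \left(-2\right) = 1 - 24 = -23$)
$\left(\left(23 - \left(-4\right) \left(-7\right)\right) - 3\right) y = \left(\left(23 - \left(-4\right) \left(-7\right)\right) - 3\right) \left(-23\right) = \left(\left(23 - 28\right) - 3\right) \left(-23\right) = \left(-5 - 3\right) \left(-23\right) = \left(-8\right) \left(-23\right) = 184$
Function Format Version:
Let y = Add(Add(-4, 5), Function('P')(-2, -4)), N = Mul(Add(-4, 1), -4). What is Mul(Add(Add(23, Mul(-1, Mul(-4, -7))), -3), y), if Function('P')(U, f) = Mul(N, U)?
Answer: 184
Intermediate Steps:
N = 12 (N = Mul(-3, -4) = 12)
Function('P')(U, f) = Mul(12, U)
y = -23 (y = Add(Add(-4, 5), Mul(12, -2)) = Add(1, -24) = -23)
Mul(Add(Add(23, Mul(-1, Mul(-4, -7))), -3), y) = Mul(Add(Add(23, Mul(-1, Mul(-4, -7))), -3), -23) = Mul(Add(Add(23, Mul(-1, 28)), -3), -23) = Mul(Add(Add(23, -28), -3), -23) = Mul(Add(-5, -3), -23) = Mul(-8, -23) = 184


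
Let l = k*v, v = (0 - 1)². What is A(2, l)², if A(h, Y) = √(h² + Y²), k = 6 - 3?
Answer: 13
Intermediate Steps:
v = 1 (v = (-1)² = 1)
k = 3
l = 3 (l = 3*1 = 3)
A(h, Y) = √(Y² + h²)
A(2, l)² = (√(3² + 2²))² = (√(9 + 4))² = (√13)² = 13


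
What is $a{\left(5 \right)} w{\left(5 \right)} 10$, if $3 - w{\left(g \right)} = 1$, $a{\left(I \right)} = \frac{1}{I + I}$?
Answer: $2$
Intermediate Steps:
$a{\left(I \right)} = \frac{1}{2 I}$
$w{\left(g \right)} = 2$ ($w{\left(g \right)} = 3 - 1 = 2$)
$a{\left(5 \right)} w{\left(5 \right)} 10 = \frac{1}{2 \cdot 5} \cdot 2 \cdot 10 = \frac{1}{2} \cdot \frac{1}{5} \cdot 2 \cdot 10 = \frac{1}{10} \cdot 2 \cdot 10 = \frac{1}{5} \cdot 10 = 2$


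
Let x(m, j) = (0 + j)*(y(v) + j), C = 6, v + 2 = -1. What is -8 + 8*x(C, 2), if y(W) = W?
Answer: -24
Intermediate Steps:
v = -3 (v = -2 - 1 = -3)
x(m, j) = j*(-3 + j) (x(m, j) = (0 + j)*(-3 + j) = j*(-3 + j))
-8 + 8*x(C, 2) = -8 + 8*(2*(-3 + 2)) = -8 + 8*(2*(-1)) = -8 + 8*(-2) = -8 - 16 = -24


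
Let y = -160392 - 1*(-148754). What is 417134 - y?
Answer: 428772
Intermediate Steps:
y = -11638 (y = -160392 + 148754 = -11638)
417134 - y = 417134 - 1*(-11638) = 417134 + 11638 = 428772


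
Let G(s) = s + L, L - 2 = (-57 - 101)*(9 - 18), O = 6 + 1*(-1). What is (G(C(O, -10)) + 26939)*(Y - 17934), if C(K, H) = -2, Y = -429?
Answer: -520793043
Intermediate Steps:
O = 5 (O = 6 - 1 = 5)
L = 1424 (L = 2 + (-57 - 101)*(9 - 18) = 2 - 158*(-9) = 2 + 1422 = 1424)
G(s) = 1424 + s (G(s) = s + 1424 = 1424 + s)
(G(C(O, -10)) + 26939)*(Y - 17934) = ((1424 - 2) + 26939)*(-429 - 17934) = (1422 + 26939)*(-18363) = 28361*(-18363) = -520793043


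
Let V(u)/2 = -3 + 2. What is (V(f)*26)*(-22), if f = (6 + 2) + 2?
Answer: 1144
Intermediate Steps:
f = 10 (f = 8 + 2 = 10)
V(u) = -2 (V(u) = 2*(-3 + 2) = 2*(-1) = -2)
(V(f)*26)*(-22) = -2*26*(-22) = -52*(-22) = 1144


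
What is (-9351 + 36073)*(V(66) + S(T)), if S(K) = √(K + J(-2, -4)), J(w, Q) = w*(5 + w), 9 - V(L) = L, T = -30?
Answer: -1523154 + 160332*I ≈ -1.5232e+6 + 1.6033e+5*I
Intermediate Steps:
V(L) = 9 - L
S(K) = √(-6 + K) (S(K) = √(K - 2*(5 - 2)) = √(K - 2*3) = √(K - 6) = √(-6 + K))
(-9351 + 36073)*(V(66) + S(T)) = (-9351 + 36073)*((9 - 1*66) + √(-6 - 30)) = 26722*((9 - 66) + √(-36)) = 26722*(-57 + 6*I) = -1523154 + 160332*I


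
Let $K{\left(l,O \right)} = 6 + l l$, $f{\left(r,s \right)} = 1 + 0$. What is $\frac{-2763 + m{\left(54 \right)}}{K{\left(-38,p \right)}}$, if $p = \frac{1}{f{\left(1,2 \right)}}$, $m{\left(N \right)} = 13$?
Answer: $- \frac{55}{29} \approx -1.8966$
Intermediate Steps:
$f{\left(r,s \right)} = 1$
$p = 1$ ($p = 1^{-1} = 1$)
$K{\left(l,O \right)} = 6 + l^{2}$
$\frac{-2763 + m{\left(54 \right)}}{K{\left(-38,p \right)}} = \frac{-2763 + 13}{6 + \left(-38\right)^{2}} = - \frac{2750}{6 + 1444} = - \frac{2750}{1450} = \left(-2750\right) \frac{1}{1450} = - \frac{55}{29}$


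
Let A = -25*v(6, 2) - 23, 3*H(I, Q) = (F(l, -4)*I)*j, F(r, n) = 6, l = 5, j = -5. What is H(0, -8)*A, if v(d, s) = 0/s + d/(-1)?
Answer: 0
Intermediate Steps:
v(d, s) = -d (v(d, s) = 0 + d*(-1) = 0 - d = -d)
H(I, Q) = -10*I (H(I, Q) = ((6*I)*(-5))/3 = (-30*I)/3 = -10*I)
A = 127 (A = -(-25)*6 - 23 = -25*(-6) - 23 = 150 - 23 = 127)
H(0, -8)*A = -10*0*127 = 0*127 = 0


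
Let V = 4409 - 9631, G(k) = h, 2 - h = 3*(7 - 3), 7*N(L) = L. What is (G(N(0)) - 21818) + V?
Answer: -27050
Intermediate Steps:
N(L) = L/7
h = -10 (h = 2 - 3*(7 - 3) = 2 - 3*4 = 2 - 1*12 = 2 - 12 = -10)
G(k) = -10
V = -5222
(G(N(0)) - 21818) + V = (-10 - 21818) - 5222 = -21828 - 5222 = -27050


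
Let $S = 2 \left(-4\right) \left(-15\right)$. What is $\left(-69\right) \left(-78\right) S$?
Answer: $645840$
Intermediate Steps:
$S = 120$ ($S = \left(-8\right) \left(-15\right) = 120$)
$\left(-69\right) \left(-78\right) S = \left(-69\right) \left(-78\right) 120 = 5382 \cdot 120 = 645840$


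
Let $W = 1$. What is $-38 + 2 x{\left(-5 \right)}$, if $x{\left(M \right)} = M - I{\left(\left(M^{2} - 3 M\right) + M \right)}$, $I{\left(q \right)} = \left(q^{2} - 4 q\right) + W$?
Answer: $-2220$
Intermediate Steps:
$I{\left(q \right)} = 1 + q^{2} - 4 q$ ($I{\left(q \right)} = \left(q^{2} - 4 q\right) + 1 = 1 + q^{2} - 4 q$)
$x{\left(M \right)} = -1 - \left(M^{2} - 2 M\right)^{2} - 7 M + 4 M^{2}$ ($x{\left(M \right)} = M - \left(1 + \left(\left(M^{2} - 3 M\right) + M\right)^{2} - 4 \left(\left(M^{2} - 3 M\right) + M\right)\right) = M - \left(1 + \left(M^{2} - 2 M\right)^{2} - 4 \left(M^{2} - 2 M\right)\right) = M - \left(1 + \left(M^{2} - 2 M\right)^{2} - \left(- 8 M + 4 M^{2}\right)\right) = M - \left(1 + \left(M^{2} - 2 M\right)^{2} - 4 M^{2} + 8 M\right) = -1 - \left(M^{2} - 2 M\right)^{2} - 7 M + 4 M^{2}$)
$-38 + 2 x{\left(-5 \right)} = -38 + 2 \left(-1 - \left(-5\right)^{4} - -35 + 4 \left(-5\right)^{3}\right) = -38 + 2 \left(-1 - 625 + 35 + 4 \left(-125\right)\right) = -38 + 2 \left(-1 - 625 + 35 - 500\right) = -38 + 2 \left(-1091\right) = -38 - 2182 = -2220$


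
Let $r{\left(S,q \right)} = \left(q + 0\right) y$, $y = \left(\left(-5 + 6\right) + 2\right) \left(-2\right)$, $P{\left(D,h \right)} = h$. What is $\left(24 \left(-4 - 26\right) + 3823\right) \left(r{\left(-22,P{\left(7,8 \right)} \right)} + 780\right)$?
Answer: $2271396$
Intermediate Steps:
$y = -6$ ($y = \left(1 + 2\right) \left(-2\right) = 3 \left(-2\right) = -6$)
$r{\left(S,q \right)} = - 6 q$ ($r{\left(S,q \right)} = \left(q + 0\right) \left(-6\right) = q \left(-6\right) = - 6 q$)
$\left(24 \left(-4 - 26\right) + 3823\right) \left(r{\left(-22,P{\left(7,8 \right)} \right)} + 780\right) = \left(24 \left(-4 - 26\right) + 3823\right) \left(\left(-6\right) 8 + 780\right) = \left(24 \left(-30\right) + 3823\right) \left(-48 + 780\right) = \left(-720 + 3823\right) 732 = 3103 \cdot 732 = 2271396$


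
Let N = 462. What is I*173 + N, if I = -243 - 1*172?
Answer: -71333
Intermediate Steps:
I = -415 (I = -243 - 172 = -415)
I*173 + N = -415*173 + 462 = -71795 + 462 = -71333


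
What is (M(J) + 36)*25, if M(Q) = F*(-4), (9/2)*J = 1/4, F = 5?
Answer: 400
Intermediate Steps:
J = 1/18 (J = (2/9)/4 = (2/9)*(¼) = 1/18 ≈ 0.055556)
M(Q) = -20 (M(Q) = 5*(-4) = -20)
(M(J) + 36)*25 = (-20 + 36)*25 = 16*25 = 400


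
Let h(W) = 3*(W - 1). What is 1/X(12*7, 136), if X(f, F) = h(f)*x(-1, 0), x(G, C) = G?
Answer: -1/249 ≈ -0.0040161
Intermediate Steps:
h(W) = -3 + 3*W (h(W) = 3*(-1 + W) = -3 + 3*W)
X(f, F) = 3 - 3*f (X(f, F) = (-3 + 3*f)*(-1) = 3 - 3*f)
1/X(12*7, 136) = 1/(3 - 36*7) = 1/(3 - 3*84) = 1/(3 - 252) = 1/(-249) = -1/249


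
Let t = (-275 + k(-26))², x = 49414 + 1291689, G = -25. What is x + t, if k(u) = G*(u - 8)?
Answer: 1671728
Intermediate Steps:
x = 1341103
k(u) = 200 - 25*u (k(u) = -25*(u - 8) = -25*(-8 + u) = 200 - 25*u)
t = 330625 (t = (-275 + (200 - 25*(-26)))² = (-275 + (200 + 650))² = (-275 + 850)² = 575² = 330625)
x + t = 1341103 + 330625 = 1671728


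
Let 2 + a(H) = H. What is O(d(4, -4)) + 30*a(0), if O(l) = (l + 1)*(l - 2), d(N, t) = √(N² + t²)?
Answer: -30 - 4*√2 ≈ -35.657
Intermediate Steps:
a(H) = -2 + H
O(l) = (1 + l)*(-2 + l)
O(d(4, -4)) + 30*a(0) = (-2 + (√(4² + (-4)²))² - √(4² + (-4)²)) + 30*(-2 + 0) = (-2 + (√(16 + 16))² - √(16 + 16)) + 30*(-2) = (-2 + (√32)² - √32) - 60 = (-2 + (4*√2)² - 4*√2) - 60 = (-2 + 32 - 4*√2) - 60 = (30 - 4*√2) - 60 = -30 - 4*√2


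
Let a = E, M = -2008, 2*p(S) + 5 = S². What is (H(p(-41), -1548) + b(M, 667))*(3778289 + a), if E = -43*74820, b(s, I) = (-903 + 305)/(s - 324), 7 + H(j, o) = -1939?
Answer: -1272827250373/1166 ≈ -1.0916e+9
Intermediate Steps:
p(S) = -5/2 + S²/2
H(j, o) = -1946 (H(j, o) = -7 - 1939 = -1946)
b(s, I) = -598/(-324 + s)
E = -3217260
a = -3217260
(H(p(-41), -1548) + b(M, 667))*(3778289 + a) = (-1946 - 598/(-324 - 2008))*(3778289 - 3217260) = (-1946 - 598/(-2332))*561029 = (-1946 - 598*(-1/2332))*561029 = (-1946 + 299/1166)*561029 = -2268737/1166*561029 = -1272827250373/1166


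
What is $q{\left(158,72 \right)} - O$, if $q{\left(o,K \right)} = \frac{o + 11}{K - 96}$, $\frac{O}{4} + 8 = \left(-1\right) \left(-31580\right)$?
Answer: $- \frac{3031081}{24} \approx -1.263 \cdot 10^{5}$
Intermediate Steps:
$O = 126288$ ($O = -32 + 4 \left(\left(-1\right) \left(-31580\right)\right) = -32 + 4 \cdot 31580 = -32 + 126320 = 126288$)
$q{\left(o,K \right)} = \frac{11 + o}{-96 + K}$
$q{\left(158,72 \right)} - O = \frac{11 + 158}{-96 + 72} - 126288 = \frac{1}{-24} \cdot 169 - 126288 = \left(- \frac{1}{24}\right) 169 - 126288 = - \frac{169}{24} - 126288 = - \frac{3031081}{24}$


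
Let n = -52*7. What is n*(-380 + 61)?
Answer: 116116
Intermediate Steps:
n = -364
n*(-380 + 61) = -364*(-380 + 61) = -364*(-319) = 116116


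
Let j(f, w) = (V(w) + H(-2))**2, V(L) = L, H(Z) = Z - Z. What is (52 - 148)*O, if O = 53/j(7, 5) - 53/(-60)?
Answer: -7208/25 ≈ -288.32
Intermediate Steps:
H(Z) = 0
j(f, w) = w**2 (j(f, w) = (w + 0)**2 = w**2)
O = 901/300 (O = 53/(5**2) - 53/(-60) = 53/25 - 53*(-1/60) = 53*(1/25) + 53/60 = 53/25 + 53/60 = 901/300 ≈ 3.0033)
(52 - 148)*O = (52 - 148)*(901/300) = -96*901/300 = -7208/25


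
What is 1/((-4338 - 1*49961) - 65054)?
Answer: -1/119353 ≈ -8.3785e-6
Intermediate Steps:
1/((-4338 - 1*49961) - 65054) = 1/((-4338 - 49961) - 65054) = 1/(-54299 - 65054) = 1/(-119353) = -1/119353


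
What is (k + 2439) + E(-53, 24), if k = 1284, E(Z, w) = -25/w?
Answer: 89327/24 ≈ 3722.0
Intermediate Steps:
(k + 2439) + E(-53, 24) = (1284 + 2439) - 25/24 = 3723 - 25*1/24 = 3723 - 25/24 = 89327/24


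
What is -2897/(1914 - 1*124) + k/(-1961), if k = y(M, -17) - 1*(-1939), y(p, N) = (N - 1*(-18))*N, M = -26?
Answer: -9121397/3510190 ≈ -2.5985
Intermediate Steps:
y(p, N) = N*(18 + N) (y(p, N) = (N + 18)*N = (18 + N)*N = N*(18 + N))
k = 1922 (k = -17*(18 - 17) - 1*(-1939) = -17*1 + 1939 = -17 + 1939 = 1922)
-2897/(1914 - 1*124) + k/(-1961) = -2897/(1914 - 1*124) + 1922/(-1961) = -2897/(1914 - 124) + 1922*(-1/1961) = -2897/1790 - 1922/1961 = -9121397/3510190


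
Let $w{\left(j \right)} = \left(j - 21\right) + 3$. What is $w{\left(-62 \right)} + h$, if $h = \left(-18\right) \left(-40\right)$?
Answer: $640$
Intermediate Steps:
$w{\left(j \right)} = -18 + j$ ($w{\left(j \right)} = \left(-21 + j\right) + 3 = -18 + j$)
$h = 720$
$w{\left(-62 \right)} + h = \left(-18 - 62\right) + 720 = -80 + 720 = 640$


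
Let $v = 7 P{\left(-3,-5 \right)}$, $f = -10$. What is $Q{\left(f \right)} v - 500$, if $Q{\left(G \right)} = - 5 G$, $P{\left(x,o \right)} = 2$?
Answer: $200$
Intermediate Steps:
$v = 14$ ($v = 7 \cdot 2 = 14$)
$Q{\left(f \right)} v - 500 = \left(-5\right) \left(-10\right) 14 - 500 = 50 \cdot 14 - 500 = 700 - 500 = 200$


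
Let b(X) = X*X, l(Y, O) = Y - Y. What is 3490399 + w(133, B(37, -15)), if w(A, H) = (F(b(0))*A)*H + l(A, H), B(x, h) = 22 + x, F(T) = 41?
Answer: 3812126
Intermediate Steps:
l(Y, O) = 0
b(X) = X²
w(A, H) = 41*A*H (w(A, H) = (41*A)*H + 0 = 41*A*H + 0 = 41*A*H)
3490399 + w(133, B(37, -15)) = 3490399 + 41*133*(22 + 37) = 3490399 + 41*133*59 = 3490399 + 321727 = 3812126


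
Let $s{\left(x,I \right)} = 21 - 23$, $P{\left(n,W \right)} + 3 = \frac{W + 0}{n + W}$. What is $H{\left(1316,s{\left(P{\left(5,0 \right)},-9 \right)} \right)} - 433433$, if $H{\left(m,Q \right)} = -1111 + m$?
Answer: $-433228$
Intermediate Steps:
$P{\left(n,W \right)} = -3 + \frac{W}{W + n}$ ($P{\left(n,W \right)} = -3 + \frac{W + 0}{n + W} = -3 + \frac{W}{W + n}$)
$s{\left(x,I \right)} = -2$
$H{\left(1316,s{\left(P{\left(5,0 \right)},-9 \right)} \right)} - 433433 = \left(-1111 + 1316\right) - 433433 = 205 - 433433 = -433228$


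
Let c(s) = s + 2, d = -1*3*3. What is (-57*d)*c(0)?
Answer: 1026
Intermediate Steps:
d = -9 (d = -3*3 = -9)
c(s) = 2 + s
(-57*d)*c(0) = (-57*(-9))*(2 + 0) = 513*2 = 1026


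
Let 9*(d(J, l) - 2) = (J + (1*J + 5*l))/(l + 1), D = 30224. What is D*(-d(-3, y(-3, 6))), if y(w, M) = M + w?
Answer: -68004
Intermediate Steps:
d(J, l) = 2 + (2*J + 5*l)/(9*(1 + l)) (d(J, l) = 2 + ((J + (1*J + 5*l))/(l + 1))/9 = 2 + ((J + (J + 5*l))/(1 + l))/9 = 2 + ((2*J + 5*l)/(1 + l))/9 = 2 + (2*J + 5*l)/(9*(1 + l)))
D*(-d(-3, y(-3, 6))) = 30224*(-(18 + 2*(-3) + 23*(6 - 3))/(9*(1 + (6 - 3)))) = 30224*(-(18 - 6 + 23*3)/(9*(1 + 3))) = 30224*(-(18 - 6 + 69)/(9*4)) = 30224*(-81/(9*4)) = 30224*(-1*9/4) = 30224*(-9/4) = -68004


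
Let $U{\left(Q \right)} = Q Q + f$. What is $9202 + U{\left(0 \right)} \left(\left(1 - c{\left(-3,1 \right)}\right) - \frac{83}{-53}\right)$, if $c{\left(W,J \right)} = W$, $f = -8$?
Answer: $\frac{485346}{53} \approx 9157.5$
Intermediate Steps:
$U{\left(Q \right)} = -8 + Q^{2}$ ($U{\left(Q \right)} = Q Q - 8 = Q^{2} - 8 = -8 + Q^{2}$)
$9202 + U{\left(0 \right)} \left(\left(1 - c{\left(-3,1 \right)}\right) - \frac{83}{-53}\right) = 9202 + \left(-8 + 0^{2}\right) \left(\left(1 - -3\right) - \frac{83}{-53}\right) = 9202 + \left(-8 + 0\right) \left(\left(1 + 3\right) - - \frac{83}{53}\right) = 9202 - 8 \left(4 + \frac{83}{53}\right) = 9202 - \frac{2360}{53} = \frac{485346}{53}$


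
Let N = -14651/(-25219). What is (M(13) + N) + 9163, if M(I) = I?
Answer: 231424195/25219 ≈ 9176.6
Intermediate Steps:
N = 14651/25219 (N = -14651*(-1/25219) = 14651/25219 ≈ 0.58095)
(M(13) + N) + 9163 = (13 + 14651/25219) + 9163 = 342498/25219 + 9163 = 231424195/25219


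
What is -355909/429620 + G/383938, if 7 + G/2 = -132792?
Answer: -125376601201/82473721780 ≈ -1.5202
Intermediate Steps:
G = -265598 (G = -14 + 2*(-132792) = -14 - 265584 = -265598)
-355909/429620 + G/383938 = -355909/429620 - 265598/383938 = -355909*1/429620 - 265598*1/383938 = -355909/429620 - 132799/191969 = -125376601201/82473721780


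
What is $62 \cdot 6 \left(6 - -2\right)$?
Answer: $2976$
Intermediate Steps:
$62 \cdot 6 \left(6 - -2\right) = 62 \cdot 6 \left(6 + \left(-1 + 3\right)\right) = 62 \cdot 6 \left(6 + 2\right) = 62 \cdot 6 \cdot 8 = 62 \cdot 48 = 2976$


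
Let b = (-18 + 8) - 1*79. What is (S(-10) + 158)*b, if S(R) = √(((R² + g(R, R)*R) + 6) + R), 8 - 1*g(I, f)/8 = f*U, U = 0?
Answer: -14062 - 356*I*√34 ≈ -14062.0 - 2075.8*I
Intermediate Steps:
g(I, f) = 64 (g(I, f) = 64 - 8*f*0 = 64 - 8*0 = 64 + 0 = 64)
b = -89 (b = -10 - 79 = -89)
S(R) = √(6 + R² + 65*R) (S(R) = √(((R² + 64*R) + 6) + R) = √((6 + R² + 64*R) + R) = √(6 + R² + 65*R))
(S(-10) + 158)*b = (√(6 + (-10)² + 65*(-10)) + 158)*(-89) = (√(6 + 100 - 650) + 158)*(-89) = (√(-544) + 158)*(-89) = (4*I*√34 + 158)*(-89) = (158 + 4*I*√34)*(-89) = -14062 - 356*I*√34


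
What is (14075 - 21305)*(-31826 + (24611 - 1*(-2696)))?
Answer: 32672370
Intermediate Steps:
(14075 - 21305)*(-31826 + (24611 - 1*(-2696))) = -7230*(-31826 + (24611 + 2696)) = -7230*(-31826 + 27307) = -7230*(-4519) = 32672370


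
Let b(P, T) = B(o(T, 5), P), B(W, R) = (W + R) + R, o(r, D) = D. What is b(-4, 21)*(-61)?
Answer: 183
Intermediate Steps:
B(W, R) = W + 2*R (B(W, R) = (R + W) + R = W + 2*R)
b(P, T) = 5 + 2*P
b(-4, 21)*(-61) = (5 + 2*(-4))*(-61) = (5 - 8)*(-61) = -3*(-61) = 183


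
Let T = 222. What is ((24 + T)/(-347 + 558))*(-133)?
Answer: -32718/211 ≈ -155.06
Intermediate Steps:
((24 + T)/(-347 + 558))*(-133) = ((24 + 222)/(-347 + 558))*(-133) = (246/211)*(-133) = -32718/211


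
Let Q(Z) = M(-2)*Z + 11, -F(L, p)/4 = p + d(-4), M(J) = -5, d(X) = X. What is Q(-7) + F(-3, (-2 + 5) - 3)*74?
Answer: 1230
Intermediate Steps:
F(L, p) = 16 - 4*p (F(L, p) = -4*(p - 4) = -4*(-4 + p) = 16 - 4*p)
Q(Z) = 11 - 5*Z (Q(Z) = -5*Z + 11 = 11 - 5*Z)
Q(-7) + F(-3, (-2 + 5) - 3)*74 = (11 - 5*(-7)) + (16 - 4*((-2 + 5) - 3))*74 = (11 + 35) + (16 - 4*(3 - 3))*74 = 46 + (16 - 4*0)*74 = 46 + (16 + 0)*74 = 46 + 16*74 = 46 + 1184 = 1230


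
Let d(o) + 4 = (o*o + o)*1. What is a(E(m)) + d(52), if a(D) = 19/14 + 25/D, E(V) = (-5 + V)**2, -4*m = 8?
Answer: 269879/98 ≈ 2753.9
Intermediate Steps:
m = -2 (m = -1/4*8 = -2)
d(o) = -4 + o + o**2 (d(o) = -4 + (o*o + o)*1 = -4 + (o**2 + o)*1 = -4 + (o + o**2)*1 = -4 + (o + o**2) = -4 + o + o**2)
a(D) = 19/14 + 25/D (a(D) = 19*(1/14) + 25/D = 19/14 + 25/D)
a(E(m)) + d(52) = (19/14 + 25/((-5 - 2)**2)) + (-4 + 52 + 52**2) = (19/14 + 25/((-7)**2)) + (-4 + 52 + 2704) = (19/14 + 25/49) + 2752 = 183/98 + 2752 = 269879/98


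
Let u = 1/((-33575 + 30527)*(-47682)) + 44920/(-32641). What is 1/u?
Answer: -4743871117776/6528436308479 ≈ -0.72665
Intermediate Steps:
u = -6528436308479/4743871117776 (u = -1/47682/(-3048) + 44920*(-1/32641) = -1/3048*(-1/47682) - 44920/32641 = 1/145334736 - 44920/32641 = -6528436308479/4743871117776 ≈ -1.3762)
1/u = 1/(-6528436308479/4743871117776) = -4743871117776/6528436308479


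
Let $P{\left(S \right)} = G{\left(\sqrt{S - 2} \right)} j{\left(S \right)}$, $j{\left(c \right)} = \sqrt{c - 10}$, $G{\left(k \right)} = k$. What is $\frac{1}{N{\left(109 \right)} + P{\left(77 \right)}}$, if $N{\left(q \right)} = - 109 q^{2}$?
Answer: $- \frac{1295029}{1677100105816} - \frac{5 \sqrt{201}}{1677100105816} \approx -7.7223 \cdot 10^{-7}$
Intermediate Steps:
$j{\left(c \right)} = \sqrt{-10 + c}$
$P{\left(S \right)} = \sqrt{-10 + S} \sqrt{-2 + S}$ ($P{\left(S \right)} = \sqrt{S - 2} \sqrt{-10 + S} = \sqrt{-2 + S} \sqrt{-10 + S} = \sqrt{-10 + S} \sqrt{-2 + S}$)
$\frac{1}{N{\left(109 \right)} + P{\left(77 \right)}} = \frac{1}{- 109 \cdot 109^{2} + \sqrt{-10 + 77} \sqrt{-2 + 77}} = \frac{1}{\left(-109\right) 11881 + \sqrt{67} \sqrt{75}} = \frac{1}{-1295029 + \sqrt{67} \cdot 5 \sqrt{3}} = \frac{1}{-1295029 + 5 \sqrt{201}}$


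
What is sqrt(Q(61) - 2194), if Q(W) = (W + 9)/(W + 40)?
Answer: 2*I*sqrt(5593481)/101 ≈ 46.833*I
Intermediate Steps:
Q(W) = (9 + W)/(40 + W)
sqrt(Q(61) - 2194) = sqrt((9 + 61)/(40 + 61) - 2194) = sqrt(70/101 - 2194) = sqrt(-221524/101) = 2*I*sqrt(5593481)/101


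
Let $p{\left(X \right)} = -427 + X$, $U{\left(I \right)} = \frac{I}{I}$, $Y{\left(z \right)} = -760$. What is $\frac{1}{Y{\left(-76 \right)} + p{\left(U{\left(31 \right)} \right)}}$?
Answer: $- \frac{1}{1186} \approx -0.00084317$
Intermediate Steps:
$U{\left(I \right)} = 1$
$\frac{1}{Y{\left(-76 \right)} + p{\left(U{\left(31 \right)} \right)}} = \frac{1}{-760 + \left(-427 + 1\right)} = \frac{1}{-760 - 426} = \frac{1}{-1186} = - \frac{1}{1186}$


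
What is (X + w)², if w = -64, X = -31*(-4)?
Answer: 3600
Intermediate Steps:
X = 124
(X + w)² = (124 - 64)² = 60² = 3600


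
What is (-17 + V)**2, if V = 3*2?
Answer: 121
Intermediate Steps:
V = 6
(-17 + V)**2 = (-17 + 6)**2 = (-11)**2 = 121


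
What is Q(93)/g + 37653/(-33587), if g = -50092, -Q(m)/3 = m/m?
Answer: -1886013315/1682440004 ≈ -1.1210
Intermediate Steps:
Q(m) = -3 (Q(m) = -3*m/m = -3*1 = -3)
Q(93)/g + 37653/(-33587) = -3/(-50092) + 37653/(-33587) = -3*(-1/50092) + 37653*(-1/33587) = 3/50092 - 37653/33587 = -1886013315/1682440004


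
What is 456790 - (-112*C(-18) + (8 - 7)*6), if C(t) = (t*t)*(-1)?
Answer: 420496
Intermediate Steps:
C(t) = -t² (C(t) = t²*(-1) = -t²)
456790 - (-112*C(-18) + (8 - 7)*6) = 456790 - (-(-112)*(-18)² + (8 - 7)*6) = 456790 - (-(-112)*324 + 1*6) = 456790 - (-112*(-324) + 6) = 456790 - (36288 + 6) = 456790 - 1*36294 = 456790 - 36294 = 420496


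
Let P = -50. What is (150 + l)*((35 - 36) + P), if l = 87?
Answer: -12087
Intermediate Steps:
(150 + l)*((35 - 36) + P) = (150 + 87)*((35 - 36) - 50) = 237*(-1 - 50) = 237*(-51) = -12087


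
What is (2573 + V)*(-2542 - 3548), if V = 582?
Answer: -19213950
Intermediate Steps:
(2573 + V)*(-2542 - 3548) = (2573 + 582)*(-2542 - 3548) = 3155*(-6090) = -19213950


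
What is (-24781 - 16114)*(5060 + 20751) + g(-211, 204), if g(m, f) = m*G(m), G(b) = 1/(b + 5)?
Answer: -217441413859/206 ≈ -1.0555e+9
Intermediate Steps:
G(b) = 1/(5 + b)
g(m, f) = m/(5 + m)
(-24781 - 16114)*(5060 + 20751) + g(-211, 204) = (-24781 - 16114)*(5060 + 20751) - 211/(5 - 211) = -40895*25811 - 211/(-206) = -1055540845 - 211*(-1/206) = -1055540845 + 211/206 = -217441413859/206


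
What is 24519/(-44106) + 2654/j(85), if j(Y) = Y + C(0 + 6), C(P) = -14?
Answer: 38438825/1043842 ≈ 36.824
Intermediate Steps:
j(Y) = -14 + Y (j(Y) = Y - 14 = -14 + Y)
24519/(-44106) + 2654/j(85) = 24519/(-44106) + 2654/(-14 + 85) = 24519*(-1/44106) + 2654/71 = -8173/14702 + 2654*(1/71) = -8173/14702 + 2654/71 = 38438825/1043842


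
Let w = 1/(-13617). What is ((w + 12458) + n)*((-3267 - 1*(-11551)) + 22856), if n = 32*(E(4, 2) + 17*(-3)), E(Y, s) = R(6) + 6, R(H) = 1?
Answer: 520618757540/1513 ≈ 3.4410e+8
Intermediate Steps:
w = -1/13617 ≈ -7.3438e-5
E(Y, s) = 7 (E(Y, s) = 1 + 6 = 7)
n = -1408 (n = 32*(7 + 17*(-3)) = 32*(7 - 51) = 32*(-44) = -1408)
((w + 12458) + n)*((-3267 - 1*(-11551)) + 22856) = ((-1/13617 + 12458) - 1408)*((-3267 - 1*(-11551)) + 22856) = (169640585/13617 - 1408)*((-3267 + 11551) + 22856) = 150467849*(8284 + 22856)/13617 = (150467849/13617)*31140 = 520618757540/1513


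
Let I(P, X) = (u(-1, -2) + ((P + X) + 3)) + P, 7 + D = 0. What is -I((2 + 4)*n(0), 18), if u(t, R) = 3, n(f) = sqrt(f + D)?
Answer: -24 - 12*I*sqrt(7) ≈ -24.0 - 31.749*I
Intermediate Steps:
D = -7 (D = -7 + 0 = -7)
n(f) = sqrt(-7 + f) (n(f) = sqrt(f - 7) = sqrt(-7 + f))
I(P, X) = 6 + X + 2*P (I(P, X) = (3 + ((P + X) + 3)) + P = (3 + (3 + P + X)) + P = (6 + P + X) + P = 6 + X + 2*P)
-I((2 + 4)*n(0), 18) = -(6 + 18 + 2*((2 + 4)*sqrt(-7 + 0))) = -(6 + 18 + 2*(6*sqrt(-7))) = -(6 + 18 + 2*(6*(I*sqrt(7)))) = -(6 + 18 + 2*(6*I*sqrt(7))) = -(6 + 18 + 12*I*sqrt(7)) = -(24 + 12*I*sqrt(7)) = -24 - 12*I*sqrt(7)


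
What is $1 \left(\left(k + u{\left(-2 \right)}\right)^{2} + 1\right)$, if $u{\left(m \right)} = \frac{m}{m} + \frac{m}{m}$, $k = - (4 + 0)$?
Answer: $5$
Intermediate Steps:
$k = -4$ ($k = \left(-1\right) 4 = -4$)
$u{\left(m \right)} = 2$ ($u{\left(m \right)} = 1 + 1 = 2$)
$1 \left(\left(k + u{\left(-2 \right)}\right)^{2} + 1\right) = 1 \left(\left(-4 + 2\right)^{2} + 1\right) = 1 \left(\left(-2\right)^{2} + 1\right) = 1 \left(4 + 1\right) = 1 \cdot 5 = 5$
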